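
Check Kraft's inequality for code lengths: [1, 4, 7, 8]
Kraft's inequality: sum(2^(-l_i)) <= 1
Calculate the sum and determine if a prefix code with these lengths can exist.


Sum = 2^(-1) + 2^(-4) + 2^(-7) + 2^(-8)
    = 0.5 + 0.0625 + 0.0078125 + 0.00390625
    = 147/256 = 0.57421875
Since 0.57421875 <= 1, Kraft's inequality IS satisfied.
A prefix code with these lengths CAN exist.

Kraft sum = 0.57421875. Satisfied.


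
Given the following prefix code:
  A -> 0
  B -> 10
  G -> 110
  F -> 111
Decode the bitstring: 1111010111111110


Decoding step by step:
Bits 111 -> F
Bits 10 -> B
Bits 10 -> B
Bits 111 -> F
Bits 111 -> F
Bits 110 -> G


Decoded message: FBBFFG


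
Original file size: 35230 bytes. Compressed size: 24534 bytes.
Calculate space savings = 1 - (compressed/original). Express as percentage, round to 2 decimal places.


ratio = compressed/original = 24534/35230 = 0.696395
savings = 1 - ratio = 1 - 0.696395 = 0.303605
as a percentage: 0.303605 * 100 = 30.36%

Space savings = 1 - 24534/35230 = 30.36%


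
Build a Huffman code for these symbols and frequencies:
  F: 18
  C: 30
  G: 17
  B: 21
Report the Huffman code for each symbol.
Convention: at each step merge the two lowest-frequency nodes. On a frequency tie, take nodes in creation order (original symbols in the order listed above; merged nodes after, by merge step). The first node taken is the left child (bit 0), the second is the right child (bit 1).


Huffman tree construction:
Step 1: Merge G(17) + F(18) = 35
Step 2: Merge B(21) + C(30) = 51
Step 3: Merge (G+F)(35) + (B+C)(51) = 86
Read each symbol's code off the tree from the root (left child = 0, right child = 1).

Codes:
  F: 01 (length 2)
  C: 11 (length 2)
  G: 00 (length 2)
  B: 10 (length 2)
Average code length: 172/86 = 2.0000 bits/symbol


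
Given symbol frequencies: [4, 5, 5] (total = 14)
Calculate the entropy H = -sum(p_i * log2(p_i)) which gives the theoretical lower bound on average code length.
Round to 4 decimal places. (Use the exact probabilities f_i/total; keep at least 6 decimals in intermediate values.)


Per-symbol terms -p_i * log2(p_i) with p_i = f_i/14:
  p = 4/14 = 0.285714: log2(p) = -1.807355, -p*log2(p) = 0.516387
  p = 5/14 = 0.357143: log2(p) = -1.485427, -p*log2(p) = 0.530510
  p = 5/14 = 0.357143: log2(p) = -1.485427, -p*log2(p) = 0.530510
H = 0.516387 + 0.530510 + 0.530510 = 1.577407

H = 1.5774 bits/symbol


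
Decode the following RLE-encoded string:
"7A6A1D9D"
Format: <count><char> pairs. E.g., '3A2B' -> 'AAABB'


Expanding each <count><char> pair:
  7A -> 'AAAAAAA'
  6A -> 'AAAAAA'
  1D -> 'D'
  9D -> 'DDDDDDDDD'

Decoded = AAAAAAAAAAAAADDDDDDDDDD


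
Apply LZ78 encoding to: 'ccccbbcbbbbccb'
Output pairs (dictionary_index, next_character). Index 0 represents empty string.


LZ78 encoding steps:
Dictionary: {0: ''}
Step 1: w='' (idx 0), next='c' -> output (0, 'c'), add 'c' as idx 1
Step 2: w='c' (idx 1), next='c' -> output (1, 'c'), add 'cc' as idx 2
Step 3: w='c' (idx 1), next='b' -> output (1, 'b'), add 'cb' as idx 3
Step 4: w='' (idx 0), next='b' -> output (0, 'b'), add 'b' as idx 4
Step 5: w='cb' (idx 3), next='b' -> output (3, 'b'), add 'cbb' as idx 5
Step 6: w='b' (idx 4), next='b' -> output (4, 'b'), add 'bb' as idx 6
Step 7: w='cc' (idx 2), next='b' -> output (2, 'b'), add 'ccb' as idx 7


Encoded: [(0, 'c'), (1, 'c'), (1, 'b'), (0, 'b'), (3, 'b'), (4, 'b'), (2, 'b')]


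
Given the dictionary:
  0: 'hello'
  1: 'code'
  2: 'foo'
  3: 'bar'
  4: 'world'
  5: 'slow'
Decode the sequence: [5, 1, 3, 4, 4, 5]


Look up each index in the dictionary:
  5 -> 'slow'
  1 -> 'code'
  3 -> 'bar'
  4 -> 'world'
  4 -> 'world'
  5 -> 'slow'

Decoded: "slow code bar world world slow"


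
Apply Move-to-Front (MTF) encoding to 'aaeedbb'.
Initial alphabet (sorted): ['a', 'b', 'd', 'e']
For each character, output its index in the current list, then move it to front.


MTF encoding:
'a': index 0 in ['a', 'b', 'd', 'e'] -> ['a', 'b', 'd', 'e']
'a': index 0 in ['a', 'b', 'd', 'e'] -> ['a', 'b', 'd', 'e']
'e': index 3 in ['a', 'b', 'd', 'e'] -> ['e', 'a', 'b', 'd']
'e': index 0 in ['e', 'a', 'b', 'd'] -> ['e', 'a', 'b', 'd']
'd': index 3 in ['e', 'a', 'b', 'd'] -> ['d', 'e', 'a', 'b']
'b': index 3 in ['d', 'e', 'a', 'b'] -> ['b', 'd', 'e', 'a']
'b': index 0 in ['b', 'd', 'e', 'a'] -> ['b', 'd', 'e', 'a']


Output: [0, 0, 3, 0, 3, 3, 0]


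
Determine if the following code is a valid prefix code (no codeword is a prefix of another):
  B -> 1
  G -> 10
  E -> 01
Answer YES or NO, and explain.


Checking each pair (does one codeword prefix another?):
  B='1' vs G='10': prefix -- VIOLATION

NO -- this is NOT a valid prefix code. B (1) is a prefix of G (10).


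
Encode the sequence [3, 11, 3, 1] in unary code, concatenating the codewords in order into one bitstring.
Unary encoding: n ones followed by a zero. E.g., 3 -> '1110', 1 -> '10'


Encode each number as n ones followed by a terminating 0:
  3 -> 1110 (4 bits)
  11 -> 111111111110 (12 bits)
  3 -> 1110 (4 bits)
  1 -> 10 (2 bits)
Total length = 4 + 12 + 4 + 2 = 22 bits.

Unary([3, 11, 3, 1]) = 1110111111111110111010 (22 bits)


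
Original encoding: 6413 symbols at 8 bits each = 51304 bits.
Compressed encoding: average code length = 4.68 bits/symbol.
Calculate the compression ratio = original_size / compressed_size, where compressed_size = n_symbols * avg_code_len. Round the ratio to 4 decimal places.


original_size = n_symbols * orig_bits = 6413 * 8 = 51304 bits
compressed_size = n_symbols * avg_code_len = 6413 * 4.68 = 30012.84 bits
ratio = original_size / compressed_size = 51304 / 30012.84 = 1.7094

Compression ratio = 1.7094


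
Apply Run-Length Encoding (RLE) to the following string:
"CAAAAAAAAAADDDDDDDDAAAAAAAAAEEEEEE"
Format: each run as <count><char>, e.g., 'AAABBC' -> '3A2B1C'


Scanning runs left to right:
  i=0: run of 'C' x 1 -> '1C'
  i=1: run of 'A' x 10 -> '10A'
  i=11: run of 'D' x 8 -> '8D'
  i=19: run of 'A' x 9 -> '9A'
  i=28: run of 'E' x 6 -> '6E'

RLE = 1C10A8D9A6E


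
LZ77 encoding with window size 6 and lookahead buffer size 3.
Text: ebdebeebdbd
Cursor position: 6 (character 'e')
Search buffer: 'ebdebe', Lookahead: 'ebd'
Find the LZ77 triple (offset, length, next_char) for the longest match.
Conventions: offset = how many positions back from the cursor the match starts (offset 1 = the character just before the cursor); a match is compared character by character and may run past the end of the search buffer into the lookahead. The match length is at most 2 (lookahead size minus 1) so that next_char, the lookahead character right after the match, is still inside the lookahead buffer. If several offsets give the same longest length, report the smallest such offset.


Try each offset into the search buffer:
  offset=1 (pos 5, char 'e'): match length 1
  offset=2 (pos 4, char 'b'): match length 0
  offset=3 (pos 3, char 'e'): match length 2
  offset=4 (pos 2, char 'd'): match length 0
  offset=5 (pos 1, char 'b'): match length 0
  offset=6 (pos 0, char 'e'): match length 2
Longest match has length 2, found at offsets 3, 6; take the smallest, offset 3.
next_char = character at position 6 + 2 = 8 -> 'd'

Best match: offset=3, length=2 (matching 'eb' starting at position 3)
LZ77 triple: (3, 2, 'd')


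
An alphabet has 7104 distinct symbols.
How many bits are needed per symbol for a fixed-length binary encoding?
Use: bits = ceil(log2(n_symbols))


log2(7104) = 12.7944
Bracket: 2^12 = 4096 < 7104 <= 2^13 = 8192
So ceil(log2(7104)) = 13

bits = ceil(log2(7104)) = ceil(12.7944) = 13 bits


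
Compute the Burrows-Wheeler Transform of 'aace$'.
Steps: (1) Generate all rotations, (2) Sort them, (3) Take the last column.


Rotations (sorted):
  0: $aace -> last char: e
  1: aace$ -> last char: $
  2: ace$a -> last char: a
  3: ce$aa -> last char: a
  4: e$aac -> last char: c


BWT = e$aac


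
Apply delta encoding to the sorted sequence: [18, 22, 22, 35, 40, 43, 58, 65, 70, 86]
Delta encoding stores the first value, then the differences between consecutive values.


First value: 18
Deltas:
  22 - 18 = 4
  22 - 22 = 0
  35 - 22 = 13
  40 - 35 = 5
  43 - 40 = 3
  58 - 43 = 15
  65 - 58 = 7
  70 - 65 = 5
  86 - 70 = 16


Delta encoded: [18, 4, 0, 13, 5, 3, 15, 7, 5, 16]


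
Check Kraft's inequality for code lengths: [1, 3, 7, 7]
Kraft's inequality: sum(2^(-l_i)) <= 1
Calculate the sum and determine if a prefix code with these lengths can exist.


Sum = 2^(-1) + 2^(-3) + 2^(-7) + 2^(-7)
    = 0.5 + 0.125 + 0.0078125 + 0.0078125
    = 82/128 = 0.640625
Since 0.640625 <= 1, Kraft's inequality IS satisfied.
A prefix code with these lengths CAN exist.

Kraft sum = 0.640625. Satisfied.


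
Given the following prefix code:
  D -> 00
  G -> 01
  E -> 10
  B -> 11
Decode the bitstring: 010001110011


Decoding step by step:
Bits 01 -> G
Bits 00 -> D
Bits 01 -> G
Bits 11 -> B
Bits 00 -> D
Bits 11 -> B


Decoded message: GDGBDB


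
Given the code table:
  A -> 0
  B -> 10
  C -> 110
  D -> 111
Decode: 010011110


Decoding:
0 -> A
10 -> B
0 -> A
111 -> D
10 -> B


Result: ABADB


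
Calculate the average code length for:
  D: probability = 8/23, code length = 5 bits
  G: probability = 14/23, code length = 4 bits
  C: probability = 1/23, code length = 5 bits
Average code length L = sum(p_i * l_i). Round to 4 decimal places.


Weighted contributions p_i * l_i:
  D: (8/23) * 5 = 40/23
  G: (14/23) * 4 = 56/23
  C: (1/23) * 5 = 5/23
Sum = (40 + 56 + 5)/23 = 101/23

L = 101/23 = 4.3913 bits/symbol


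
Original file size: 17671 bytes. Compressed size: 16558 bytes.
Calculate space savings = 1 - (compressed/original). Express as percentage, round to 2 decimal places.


ratio = compressed/original = 16558/17671 = 0.937015
savings = 1 - ratio = 1 - 0.937015 = 0.062985
as a percentage: 0.062985 * 100 = 6.3%

Space savings = 1 - 16558/17671 = 6.3%


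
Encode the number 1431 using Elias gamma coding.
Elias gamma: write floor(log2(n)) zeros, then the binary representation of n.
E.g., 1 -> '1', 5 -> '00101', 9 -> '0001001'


num_bits = floor(log2(1431)) + 1 = 11
leading_zeros = num_bits - 1 = 10
binary(1431) = 10110010111

Elias gamma(1431) = '0000000000' + '10110010111' = 000000000010110010111 (21 bits)


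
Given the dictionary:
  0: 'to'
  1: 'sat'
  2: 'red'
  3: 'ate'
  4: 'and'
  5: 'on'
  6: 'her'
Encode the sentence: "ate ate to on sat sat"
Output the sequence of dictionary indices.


Look up each word in the dictionary:
  'ate' -> 3
  'ate' -> 3
  'to' -> 0
  'on' -> 5
  'sat' -> 1
  'sat' -> 1

Encoded: [3, 3, 0, 5, 1, 1]


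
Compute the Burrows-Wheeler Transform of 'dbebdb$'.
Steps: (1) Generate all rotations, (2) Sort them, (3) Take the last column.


Rotations (sorted):
  0: $dbebdb -> last char: b
  1: b$dbebd -> last char: d
  2: bdb$dbe -> last char: e
  3: bebdb$d -> last char: d
  4: db$dbeb -> last char: b
  5: dbebdb$ -> last char: $
  6: ebdb$db -> last char: b


BWT = bdedb$b


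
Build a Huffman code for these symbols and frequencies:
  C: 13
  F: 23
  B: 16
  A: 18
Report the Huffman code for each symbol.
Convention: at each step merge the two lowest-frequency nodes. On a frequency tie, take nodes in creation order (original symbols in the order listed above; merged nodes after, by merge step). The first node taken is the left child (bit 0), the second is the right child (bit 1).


Huffman tree construction:
Step 1: Merge C(13) + B(16) = 29
Step 2: Merge A(18) + F(23) = 41
Step 3: Merge (C+B)(29) + (A+F)(41) = 70
Read each symbol's code off the tree from the root (left child = 0, right child = 1).

Codes:
  C: 00 (length 2)
  F: 11 (length 2)
  B: 01 (length 2)
  A: 10 (length 2)
Average code length: 140/70 = 2.0000 bits/symbol


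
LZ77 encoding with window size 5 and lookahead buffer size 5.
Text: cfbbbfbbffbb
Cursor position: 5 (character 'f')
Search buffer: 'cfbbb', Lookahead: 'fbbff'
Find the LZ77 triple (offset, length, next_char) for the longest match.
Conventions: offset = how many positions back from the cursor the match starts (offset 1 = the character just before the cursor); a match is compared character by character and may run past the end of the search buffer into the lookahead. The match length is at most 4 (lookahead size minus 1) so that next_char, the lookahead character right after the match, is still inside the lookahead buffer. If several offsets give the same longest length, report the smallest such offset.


Try each offset into the search buffer:
  offset=1 (pos 4, char 'b'): match length 0
  offset=2 (pos 3, char 'b'): match length 0
  offset=3 (pos 2, char 'b'): match length 0
  offset=4 (pos 1, char 'f'): match length 3
  offset=5 (pos 0, char 'c'): match length 0
Longest match has length 3 at offset 4.
next_char = character at position 5 + 3 = 8 -> 'f'

Best match: offset=4, length=3 (matching 'fbb' starting at position 1)
LZ77 triple: (4, 3, 'f')


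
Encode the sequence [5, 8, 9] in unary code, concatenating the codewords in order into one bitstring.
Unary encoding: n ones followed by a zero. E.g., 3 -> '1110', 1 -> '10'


Encode each number as n ones followed by a terminating 0:
  5 -> 111110 (6 bits)
  8 -> 111111110 (9 bits)
  9 -> 1111111110 (10 bits)
Total length = 6 + 9 + 10 = 25 bits.

Unary([5, 8, 9]) = 1111101111111101111111110 (25 bits)


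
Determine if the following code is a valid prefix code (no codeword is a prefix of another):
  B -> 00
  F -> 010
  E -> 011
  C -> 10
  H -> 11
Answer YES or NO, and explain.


Checking each pair (does one codeword prefix another?):
  B='00' vs F='010': no prefix
  B='00' vs E='011': no prefix
  B='00' vs C='10': no prefix
  B='00' vs H='11': no prefix
  F='010' vs B='00': no prefix
  F='010' vs E='011': no prefix
  F='010' vs C='10': no prefix
  F='010' vs H='11': no prefix
  E='011' vs B='00': no prefix
  E='011' vs F='010': no prefix
  E='011' vs C='10': no prefix
  E='011' vs H='11': no prefix
  C='10' vs B='00': no prefix
  C='10' vs F='010': no prefix
  C='10' vs E='011': no prefix
  C='10' vs H='11': no prefix
  H='11' vs B='00': no prefix
  H='11' vs F='010': no prefix
  H='11' vs E='011': no prefix
  H='11' vs C='10': no prefix
No violation found over all pairs.

YES -- this is a valid prefix code. No codeword is a prefix of any other codeword.


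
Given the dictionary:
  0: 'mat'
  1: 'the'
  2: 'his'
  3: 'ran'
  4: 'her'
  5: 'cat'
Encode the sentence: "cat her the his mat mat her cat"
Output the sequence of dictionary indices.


Look up each word in the dictionary:
  'cat' -> 5
  'her' -> 4
  'the' -> 1
  'his' -> 2
  'mat' -> 0
  'mat' -> 0
  'her' -> 4
  'cat' -> 5

Encoded: [5, 4, 1, 2, 0, 0, 4, 5]


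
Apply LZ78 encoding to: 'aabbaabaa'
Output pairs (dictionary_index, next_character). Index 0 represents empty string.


LZ78 encoding steps:
Dictionary: {0: ''}
Step 1: w='' (idx 0), next='a' -> output (0, 'a'), add 'a' as idx 1
Step 2: w='a' (idx 1), next='b' -> output (1, 'b'), add 'ab' as idx 2
Step 3: w='' (idx 0), next='b' -> output (0, 'b'), add 'b' as idx 3
Step 4: w='a' (idx 1), next='a' -> output (1, 'a'), add 'aa' as idx 4
Step 5: w='b' (idx 3), next='a' -> output (3, 'a'), add 'ba' as idx 5
Step 6: w='a' (idx 1), end of input -> output (1, '')


Encoded: [(0, 'a'), (1, 'b'), (0, 'b'), (1, 'a'), (3, 'a'), (1, '')]


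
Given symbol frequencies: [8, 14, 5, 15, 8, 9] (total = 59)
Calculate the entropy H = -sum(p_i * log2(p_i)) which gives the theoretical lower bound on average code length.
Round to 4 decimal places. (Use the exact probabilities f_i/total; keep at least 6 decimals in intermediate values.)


Per-symbol terms -p_i * log2(p_i) with p_i = f_i/59:
  p = 8/59 = 0.135593: log2(p) = -2.882643, -p*log2(p) = 0.390867
  p = 14/59 = 0.237288: log2(p) = -2.075288, -p*log2(p) = 0.492441
  p = 5/59 = 0.084746: log2(p) = -3.560715, -p*log2(p) = 0.301756
  p = 15/59 = 0.254237: log2(p) = -1.975752, -p*log2(p) = 0.502310
  p = 8/59 = 0.135593: log2(p) = -2.882643, -p*log2(p) = 0.390867
  p = 9/59 = 0.152542: log2(p) = -2.712718, -p*log2(p) = 0.413804
H = 0.390867 + 0.492441 + 0.301756 + 0.502310 + 0.390867 + 0.413804 = 2.492045

H = 2.492 bits/symbol


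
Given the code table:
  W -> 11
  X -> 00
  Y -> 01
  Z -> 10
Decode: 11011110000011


Decoding:
11 -> W
01 -> Y
11 -> W
10 -> Z
00 -> X
00 -> X
11 -> W


Result: WYWZXXW


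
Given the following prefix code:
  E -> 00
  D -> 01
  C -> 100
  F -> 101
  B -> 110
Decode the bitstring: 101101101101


Decoding step by step:
Bits 101 -> F
Bits 101 -> F
Bits 101 -> F
Bits 101 -> F


Decoded message: FFFF


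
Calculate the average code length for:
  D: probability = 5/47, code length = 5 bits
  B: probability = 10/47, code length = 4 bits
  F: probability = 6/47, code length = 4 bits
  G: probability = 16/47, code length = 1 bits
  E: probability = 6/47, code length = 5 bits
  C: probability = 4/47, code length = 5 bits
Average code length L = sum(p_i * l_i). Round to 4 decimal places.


Weighted contributions p_i * l_i:
  D: (5/47) * 5 = 25/47
  B: (10/47) * 4 = 40/47
  F: (6/47) * 4 = 24/47
  G: (16/47) * 1 = 16/47
  E: (6/47) * 5 = 30/47
  C: (4/47) * 5 = 20/47
Sum = (25 + 40 + 24 + 16 + 30 + 20)/47 = 155/47

L = 155/47 = 3.2979 bits/symbol


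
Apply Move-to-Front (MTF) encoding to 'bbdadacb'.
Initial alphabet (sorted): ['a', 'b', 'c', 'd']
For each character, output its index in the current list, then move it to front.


MTF encoding:
'b': index 1 in ['a', 'b', 'c', 'd'] -> ['b', 'a', 'c', 'd']
'b': index 0 in ['b', 'a', 'c', 'd'] -> ['b', 'a', 'c', 'd']
'd': index 3 in ['b', 'a', 'c', 'd'] -> ['d', 'b', 'a', 'c']
'a': index 2 in ['d', 'b', 'a', 'c'] -> ['a', 'd', 'b', 'c']
'd': index 1 in ['a', 'd', 'b', 'c'] -> ['d', 'a', 'b', 'c']
'a': index 1 in ['d', 'a', 'b', 'c'] -> ['a', 'd', 'b', 'c']
'c': index 3 in ['a', 'd', 'b', 'c'] -> ['c', 'a', 'd', 'b']
'b': index 3 in ['c', 'a', 'd', 'b'] -> ['b', 'c', 'a', 'd']


Output: [1, 0, 3, 2, 1, 1, 3, 3]


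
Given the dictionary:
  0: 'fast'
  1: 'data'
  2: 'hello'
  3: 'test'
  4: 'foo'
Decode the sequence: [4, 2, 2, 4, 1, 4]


Look up each index in the dictionary:
  4 -> 'foo'
  2 -> 'hello'
  2 -> 'hello'
  4 -> 'foo'
  1 -> 'data'
  4 -> 'foo'

Decoded: "foo hello hello foo data foo"


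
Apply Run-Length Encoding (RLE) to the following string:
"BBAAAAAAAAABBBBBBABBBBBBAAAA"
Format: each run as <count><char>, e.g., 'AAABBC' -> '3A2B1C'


Scanning runs left to right:
  i=0: run of 'B' x 2 -> '2B'
  i=2: run of 'A' x 9 -> '9A'
  i=11: run of 'B' x 6 -> '6B'
  i=17: run of 'A' x 1 -> '1A'
  i=18: run of 'B' x 6 -> '6B'
  i=24: run of 'A' x 4 -> '4A'

RLE = 2B9A6B1A6B4A


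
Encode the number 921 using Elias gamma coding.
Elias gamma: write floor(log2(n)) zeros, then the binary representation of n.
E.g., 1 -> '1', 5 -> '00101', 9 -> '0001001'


num_bits = floor(log2(921)) + 1 = 10
leading_zeros = num_bits - 1 = 9
binary(921) = 1110011001

Elias gamma(921) = '000000000' + '1110011001' = 0000000001110011001 (19 bits)


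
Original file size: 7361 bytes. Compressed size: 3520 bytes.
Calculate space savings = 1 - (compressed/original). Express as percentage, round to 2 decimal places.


ratio = compressed/original = 3520/7361 = 0.478196
savings = 1 - ratio = 1 - 0.478196 = 0.521804
as a percentage: 0.521804 * 100 = 52.18%

Space savings = 1 - 3520/7361 = 52.18%


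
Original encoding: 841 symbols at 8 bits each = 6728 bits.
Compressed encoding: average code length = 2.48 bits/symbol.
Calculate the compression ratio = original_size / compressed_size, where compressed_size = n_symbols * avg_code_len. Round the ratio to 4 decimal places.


original_size = n_symbols * orig_bits = 841 * 8 = 6728 bits
compressed_size = n_symbols * avg_code_len = 841 * 2.48 = 2085.68 bits
ratio = original_size / compressed_size = 6728 / 2085.68 = 3.2258

Compression ratio = 3.2258


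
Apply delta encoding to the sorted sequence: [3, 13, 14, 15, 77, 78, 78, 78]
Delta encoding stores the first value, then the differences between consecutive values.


First value: 3
Deltas:
  13 - 3 = 10
  14 - 13 = 1
  15 - 14 = 1
  77 - 15 = 62
  78 - 77 = 1
  78 - 78 = 0
  78 - 78 = 0


Delta encoded: [3, 10, 1, 1, 62, 1, 0, 0]


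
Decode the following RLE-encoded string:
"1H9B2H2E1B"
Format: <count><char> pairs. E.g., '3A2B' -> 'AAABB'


Expanding each <count><char> pair:
  1H -> 'H'
  9B -> 'BBBBBBBBB'
  2H -> 'HH'
  2E -> 'EE'
  1B -> 'B'

Decoded = HBBBBBBBBBHHEEB


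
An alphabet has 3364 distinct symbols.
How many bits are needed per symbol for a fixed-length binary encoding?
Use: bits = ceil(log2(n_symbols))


log2(3364) = 11.716
Bracket: 2^11 = 2048 < 3364 <= 2^12 = 4096
So ceil(log2(3364)) = 12

bits = ceil(log2(3364)) = ceil(11.716) = 12 bits


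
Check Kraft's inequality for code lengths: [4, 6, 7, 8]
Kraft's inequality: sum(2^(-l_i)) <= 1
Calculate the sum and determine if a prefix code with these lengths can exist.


Sum = 2^(-4) + 2^(-6) + 2^(-7) + 2^(-8)
    = 0.0625 + 0.015625 + 0.0078125 + 0.00390625
    = 23/256 = 0.08984375
Since 0.08984375 <= 1, Kraft's inequality IS satisfied.
A prefix code with these lengths CAN exist.

Kraft sum = 0.08984375. Satisfied.


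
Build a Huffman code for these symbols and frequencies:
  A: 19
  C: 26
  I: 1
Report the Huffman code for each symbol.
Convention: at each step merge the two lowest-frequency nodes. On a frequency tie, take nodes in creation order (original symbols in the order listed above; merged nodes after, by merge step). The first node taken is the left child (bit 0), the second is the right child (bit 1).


Huffman tree construction:
Step 1: Merge I(1) + A(19) = 20
Step 2: Merge (I+A)(20) + C(26) = 46
Read each symbol's code off the tree from the root (left child = 0, right child = 1).

Codes:
  A: 01 (length 2)
  C: 1 (length 1)
  I: 00 (length 2)
Average code length: 66/46 = 1.4348 bits/symbol


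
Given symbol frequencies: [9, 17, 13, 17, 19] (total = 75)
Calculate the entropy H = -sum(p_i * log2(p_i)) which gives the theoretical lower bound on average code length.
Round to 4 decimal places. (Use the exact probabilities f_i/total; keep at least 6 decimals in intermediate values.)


Per-symbol terms -p_i * log2(p_i) with p_i = f_i/75:
  p = 9/75 = 0.120000: log2(p) = -3.058894, -p*log2(p) = 0.367067
  p = 17/75 = 0.226667: log2(p) = -2.141356, -p*log2(p) = 0.485374
  p = 13/75 = 0.173333: log2(p) = -2.528379, -p*log2(p) = 0.438252
  p = 17/75 = 0.226667: log2(p) = -2.141356, -p*log2(p) = 0.485374
  p = 19/75 = 0.253333: log2(p) = -1.980891, -p*log2(p) = 0.501826
H = 0.367067 + 0.485374 + 0.438252 + 0.485374 + 0.501826 = 2.277893

H = 2.2779 bits/symbol


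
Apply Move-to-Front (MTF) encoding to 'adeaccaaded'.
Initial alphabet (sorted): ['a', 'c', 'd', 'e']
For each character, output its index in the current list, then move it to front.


MTF encoding:
'a': index 0 in ['a', 'c', 'd', 'e'] -> ['a', 'c', 'd', 'e']
'd': index 2 in ['a', 'c', 'd', 'e'] -> ['d', 'a', 'c', 'e']
'e': index 3 in ['d', 'a', 'c', 'e'] -> ['e', 'd', 'a', 'c']
'a': index 2 in ['e', 'd', 'a', 'c'] -> ['a', 'e', 'd', 'c']
'c': index 3 in ['a', 'e', 'd', 'c'] -> ['c', 'a', 'e', 'd']
'c': index 0 in ['c', 'a', 'e', 'd'] -> ['c', 'a', 'e', 'd']
'a': index 1 in ['c', 'a', 'e', 'd'] -> ['a', 'c', 'e', 'd']
'a': index 0 in ['a', 'c', 'e', 'd'] -> ['a', 'c', 'e', 'd']
'd': index 3 in ['a', 'c', 'e', 'd'] -> ['d', 'a', 'c', 'e']
'e': index 3 in ['d', 'a', 'c', 'e'] -> ['e', 'd', 'a', 'c']
'd': index 1 in ['e', 'd', 'a', 'c'] -> ['d', 'e', 'a', 'c']


Output: [0, 2, 3, 2, 3, 0, 1, 0, 3, 3, 1]


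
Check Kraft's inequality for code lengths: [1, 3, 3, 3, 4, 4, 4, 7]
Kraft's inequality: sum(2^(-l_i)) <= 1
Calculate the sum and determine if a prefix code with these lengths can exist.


Sum = 2^(-1) + 2^(-3) + 2^(-3) + 2^(-3) + 2^(-4) + 2^(-4) + 2^(-4) + 2^(-7)
    = 0.5 + 0.125 + 0.125 + 0.125 + 0.0625 + 0.0625 + 0.0625 + 0.0078125
    = 137/128 = 1.0703125
Since 1.0703125 > 1, Kraft's inequality is NOT satisfied.
A prefix code with these lengths CANNOT exist.

Kraft sum = 1.0703125. Not satisfied.


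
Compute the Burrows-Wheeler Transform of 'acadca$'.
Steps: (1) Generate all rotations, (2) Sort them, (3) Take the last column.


Rotations (sorted):
  0: $acadca -> last char: a
  1: a$acadc -> last char: c
  2: acadca$ -> last char: $
  3: adca$ac -> last char: c
  4: ca$acad -> last char: d
  5: cadca$a -> last char: a
  6: dca$aca -> last char: a


BWT = ac$cdaa


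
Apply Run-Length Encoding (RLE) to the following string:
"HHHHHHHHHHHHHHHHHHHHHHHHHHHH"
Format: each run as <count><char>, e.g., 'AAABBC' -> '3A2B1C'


Scanning runs left to right:
  i=0: run of 'H' x 28 -> '28H'

RLE = 28H


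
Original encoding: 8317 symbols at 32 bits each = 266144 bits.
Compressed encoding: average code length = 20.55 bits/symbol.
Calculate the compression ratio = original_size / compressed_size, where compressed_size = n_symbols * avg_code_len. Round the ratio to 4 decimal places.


original_size = n_symbols * orig_bits = 8317 * 32 = 266144 bits
compressed_size = n_symbols * avg_code_len = 8317 * 20.55 = 170914.35 bits
ratio = original_size / compressed_size = 266144 / 170914.35 = 1.5572

Compression ratio = 1.5572


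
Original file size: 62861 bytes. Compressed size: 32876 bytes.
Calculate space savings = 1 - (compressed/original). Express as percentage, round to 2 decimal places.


ratio = compressed/original = 32876/62861 = 0.522995
savings = 1 - ratio = 1 - 0.522995 = 0.477005
as a percentage: 0.477005 * 100 = 47.7%

Space savings = 1 - 32876/62861 = 47.7%


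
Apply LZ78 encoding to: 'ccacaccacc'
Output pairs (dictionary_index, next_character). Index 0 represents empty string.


LZ78 encoding steps:
Dictionary: {0: ''}
Step 1: w='' (idx 0), next='c' -> output (0, 'c'), add 'c' as idx 1
Step 2: w='c' (idx 1), next='a' -> output (1, 'a'), add 'ca' as idx 2
Step 3: w='ca' (idx 2), next='c' -> output (2, 'c'), add 'cac' as idx 3
Step 4: w='cac' (idx 3), next='c' -> output (3, 'c'), add 'cacc' as idx 4


Encoded: [(0, 'c'), (1, 'a'), (2, 'c'), (3, 'c')]


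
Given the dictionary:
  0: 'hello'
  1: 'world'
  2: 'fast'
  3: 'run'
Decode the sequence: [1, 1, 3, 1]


Look up each index in the dictionary:
  1 -> 'world'
  1 -> 'world'
  3 -> 'run'
  1 -> 'world'

Decoded: "world world run world"


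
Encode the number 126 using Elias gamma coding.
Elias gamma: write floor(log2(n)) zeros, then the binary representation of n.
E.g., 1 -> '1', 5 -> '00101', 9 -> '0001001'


num_bits = floor(log2(126)) + 1 = 7
leading_zeros = num_bits - 1 = 6
binary(126) = 1111110

Elias gamma(126) = '000000' + '1111110' = 0000001111110 (13 bits)


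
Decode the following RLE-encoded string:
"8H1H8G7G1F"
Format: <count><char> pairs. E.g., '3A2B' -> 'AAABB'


Expanding each <count><char> pair:
  8H -> 'HHHHHHHH'
  1H -> 'H'
  8G -> 'GGGGGGGG'
  7G -> 'GGGGGGG'
  1F -> 'F'

Decoded = HHHHHHHHHGGGGGGGGGGGGGGGF


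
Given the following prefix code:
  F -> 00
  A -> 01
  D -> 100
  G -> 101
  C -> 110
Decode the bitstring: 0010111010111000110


Decoding step by step:
Bits 00 -> F
Bits 101 -> G
Bits 110 -> C
Bits 101 -> G
Bits 110 -> C
Bits 00 -> F
Bits 110 -> C


Decoded message: FGCGCFC


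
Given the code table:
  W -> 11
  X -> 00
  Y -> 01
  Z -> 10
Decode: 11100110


Decoding:
11 -> W
10 -> Z
01 -> Y
10 -> Z


Result: WZYZ


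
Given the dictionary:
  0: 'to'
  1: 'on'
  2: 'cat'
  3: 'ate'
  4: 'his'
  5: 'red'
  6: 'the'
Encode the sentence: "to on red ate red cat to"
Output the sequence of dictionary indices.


Look up each word in the dictionary:
  'to' -> 0
  'on' -> 1
  'red' -> 5
  'ate' -> 3
  'red' -> 5
  'cat' -> 2
  'to' -> 0

Encoded: [0, 1, 5, 3, 5, 2, 0]


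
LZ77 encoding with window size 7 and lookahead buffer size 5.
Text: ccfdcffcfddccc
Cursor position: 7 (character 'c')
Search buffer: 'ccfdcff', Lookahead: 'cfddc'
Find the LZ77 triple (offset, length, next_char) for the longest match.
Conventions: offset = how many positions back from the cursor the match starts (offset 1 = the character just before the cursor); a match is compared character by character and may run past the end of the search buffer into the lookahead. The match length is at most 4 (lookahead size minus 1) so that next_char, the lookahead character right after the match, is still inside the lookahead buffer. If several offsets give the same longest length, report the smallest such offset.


Try each offset into the search buffer:
  offset=1 (pos 6, char 'f'): match length 0
  offset=2 (pos 5, char 'f'): match length 0
  offset=3 (pos 4, char 'c'): match length 2
  offset=4 (pos 3, char 'd'): match length 0
  offset=5 (pos 2, char 'f'): match length 0
  offset=6 (pos 1, char 'c'): match length 3
  offset=7 (pos 0, char 'c'): match length 1
Longest match has length 3 at offset 6.
next_char = character at position 7 + 3 = 10 -> 'd'

Best match: offset=6, length=3 (matching 'cfd' starting at position 1)
LZ77 triple: (6, 3, 'd')


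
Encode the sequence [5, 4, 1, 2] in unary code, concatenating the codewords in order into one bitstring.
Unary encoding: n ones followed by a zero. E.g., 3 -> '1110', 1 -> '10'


Encode each number as n ones followed by a terminating 0:
  5 -> 111110 (6 bits)
  4 -> 11110 (5 bits)
  1 -> 10 (2 bits)
  2 -> 110 (3 bits)
Total length = 6 + 5 + 2 + 3 = 16 bits.

Unary([5, 4, 1, 2]) = 1111101111010110 (16 bits)


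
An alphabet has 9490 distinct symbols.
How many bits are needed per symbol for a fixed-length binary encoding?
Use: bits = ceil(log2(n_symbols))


log2(9490) = 13.2122
Bracket: 2^13 = 8192 < 9490 <= 2^14 = 16384
So ceil(log2(9490)) = 14

bits = ceil(log2(9490)) = ceil(13.2122) = 14 bits


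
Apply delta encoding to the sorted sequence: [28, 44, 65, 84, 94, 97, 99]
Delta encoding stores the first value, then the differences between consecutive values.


First value: 28
Deltas:
  44 - 28 = 16
  65 - 44 = 21
  84 - 65 = 19
  94 - 84 = 10
  97 - 94 = 3
  99 - 97 = 2


Delta encoded: [28, 16, 21, 19, 10, 3, 2]


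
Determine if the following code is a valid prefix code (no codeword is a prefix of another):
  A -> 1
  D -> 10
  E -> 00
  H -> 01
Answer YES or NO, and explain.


Checking each pair (does one codeword prefix another?):
  A='1' vs D='10': prefix -- VIOLATION

NO -- this is NOT a valid prefix code. A (1) is a prefix of D (10).


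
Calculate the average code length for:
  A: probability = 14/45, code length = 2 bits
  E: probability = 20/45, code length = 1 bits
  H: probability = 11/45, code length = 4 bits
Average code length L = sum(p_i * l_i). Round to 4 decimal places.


Weighted contributions p_i * l_i:
  A: (14/45) * 2 = 28/45
  E: (20/45) * 1 = 20/45
  H: (11/45) * 4 = 44/45
Sum = (28 + 20 + 44)/45 = 92/45

L = 92/45 = 2.0444 bits/symbol


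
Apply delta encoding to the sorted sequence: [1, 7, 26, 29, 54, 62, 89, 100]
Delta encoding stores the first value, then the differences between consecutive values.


First value: 1
Deltas:
  7 - 1 = 6
  26 - 7 = 19
  29 - 26 = 3
  54 - 29 = 25
  62 - 54 = 8
  89 - 62 = 27
  100 - 89 = 11


Delta encoded: [1, 6, 19, 3, 25, 8, 27, 11]


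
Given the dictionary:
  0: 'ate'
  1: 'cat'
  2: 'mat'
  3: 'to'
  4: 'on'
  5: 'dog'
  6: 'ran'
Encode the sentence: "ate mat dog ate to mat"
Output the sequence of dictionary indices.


Look up each word in the dictionary:
  'ate' -> 0
  'mat' -> 2
  'dog' -> 5
  'ate' -> 0
  'to' -> 3
  'mat' -> 2

Encoded: [0, 2, 5, 0, 3, 2]


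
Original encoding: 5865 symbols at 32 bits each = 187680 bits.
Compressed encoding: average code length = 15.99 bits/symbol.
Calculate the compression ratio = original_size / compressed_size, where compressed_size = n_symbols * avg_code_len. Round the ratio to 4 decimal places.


original_size = n_symbols * orig_bits = 5865 * 32 = 187680 bits
compressed_size = n_symbols * avg_code_len = 5865 * 15.99 = 93781.35 bits
ratio = original_size / compressed_size = 187680 / 93781.35 = 2.0013

Compression ratio = 2.0013


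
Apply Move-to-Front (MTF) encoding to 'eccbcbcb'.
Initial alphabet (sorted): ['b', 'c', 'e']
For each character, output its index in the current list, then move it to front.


MTF encoding:
'e': index 2 in ['b', 'c', 'e'] -> ['e', 'b', 'c']
'c': index 2 in ['e', 'b', 'c'] -> ['c', 'e', 'b']
'c': index 0 in ['c', 'e', 'b'] -> ['c', 'e', 'b']
'b': index 2 in ['c', 'e', 'b'] -> ['b', 'c', 'e']
'c': index 1 in ['b', 'c', 'e'] -> ['c', 'b', 'e']
'b': index 1 in ['c', 'b', 'e'] -> ['b', 'c', 'e']
'c': index 1 in ['b', 'c', 'e'] -> ['c', 'b', 'e']
'b': index 1 in ['c', 'b', 'e'] -> ['b', 'c', 'e']


Output: [2, 2, 0, 2, 1, 1, 1, 1]


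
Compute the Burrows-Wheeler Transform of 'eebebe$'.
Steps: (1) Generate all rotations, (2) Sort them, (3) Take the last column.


Rotations (sorted):
  0: $eebebe -> last char: e
  1: be$eebe -> last char: e
  2: bebe$ee -> last char: e
  3: e$eebeb -> last char: b
  4: ebe$eeb -> last char: b
  5: ebebe$e -> last char: e
  6: eebebe$ -> last char: $


BWT = eeebbe$


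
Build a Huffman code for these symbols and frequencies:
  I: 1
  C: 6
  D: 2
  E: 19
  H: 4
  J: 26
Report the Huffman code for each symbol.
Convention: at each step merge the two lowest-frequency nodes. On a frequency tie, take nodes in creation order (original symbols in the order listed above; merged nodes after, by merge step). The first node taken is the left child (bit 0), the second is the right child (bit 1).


Huffman tree construction:
Step 1: Merge I(1) + D(2) = 3
Step 2: Merge (I+D)(3) + H(4) = 7
Step 3: Merge C(6) + ((I+D)+H)(7) = 13
Step 4: Merge (C+((I+D)+H))(13) + E(19) = 32
Step 5: Merge J(26) + ((C+((I+D)+H))+E)(32) = 58
Read each symbol's code off the tree from the root (left child = 0, right child = 1).

Codes:
  I: 10100 (length 5)
  C: 100 (length 3)
  D: 10101 (length 5)
  E: 11 (length 2)
  H: 1011 (length 4)
  J: 0 (length 1)
Average code length: 113/58 = 1.9483 bits/symbol


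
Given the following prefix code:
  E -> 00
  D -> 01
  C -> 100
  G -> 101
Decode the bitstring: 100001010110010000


Decoding step by step:
Bits 100 -> C
Bits 00 -> E
Bits 101 -> G
Bits 01 -> D
Bits 100 -> C
Bits 100 -> C
Bits 00 -> E


Decoded message: CEGDCCE


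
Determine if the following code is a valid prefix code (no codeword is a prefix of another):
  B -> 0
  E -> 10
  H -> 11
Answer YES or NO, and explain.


Checking each pair (does one codeword prefix another?):
  B='0' vs E='10': no prefix
  B='0' vs H='11': no prefix
  E='10' vs B='0': no prefix
  E='10' vs H='11': no prefix
  H='11' vs B='0': no prefix
  H='11' vs E='10': no prefix
No violation found over all pairs.

YES -- this is a valid prefix code. No codeword is a prefix of any other codeword.


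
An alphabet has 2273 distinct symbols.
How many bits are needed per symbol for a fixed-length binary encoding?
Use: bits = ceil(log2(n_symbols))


log2(2273) = 11.1504
Bracket: 2^11 = 2048 < 2273 <= 2^12 = 4096
So ceil(log2(2273)) = 12

bits = ceil(log2(2273)) = ceil(11.1504) = 12 bits


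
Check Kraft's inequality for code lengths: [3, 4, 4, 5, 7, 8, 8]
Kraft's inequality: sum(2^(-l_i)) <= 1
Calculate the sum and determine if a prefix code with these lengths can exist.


Sum = 2^(-3) + 2^(-4) + 2^(-4) + 2^(-5) + 2^(-7) + 2^(-8) + 2^(-8)
    = 0.125 + 0.0625 + 0.0625 + 0.03125 + 0.0078125 + 0.00390625 + 0.00390625
    = 76/256 = 0.296875
Since 0.296875 <= 1, Kraft's inequality IS satisfied.
A prefix code with these lengths CAN exist.

Kraft sum = 0.296875. Satisfied.


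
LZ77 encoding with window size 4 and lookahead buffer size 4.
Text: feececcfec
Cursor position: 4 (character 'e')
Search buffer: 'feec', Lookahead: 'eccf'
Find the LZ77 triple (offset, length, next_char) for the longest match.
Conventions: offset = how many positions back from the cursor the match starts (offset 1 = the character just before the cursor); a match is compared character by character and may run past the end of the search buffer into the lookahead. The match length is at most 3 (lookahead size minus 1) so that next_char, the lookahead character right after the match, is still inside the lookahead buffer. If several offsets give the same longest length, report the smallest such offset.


Try each offset into the search buffer:
  offset=1 (pos 3, char 'c'): match length 0
  offset=2 (pos 2, char 'e'): match length 2
  offset=3 (pos 1, char 'e'): match length 1
  offset=4 (pos 0, char 'f'): match length 0
Longest match has length 2 at offset 2.
next_char = character at position 4 + 2 = 6 -> 'c'

Best match: offset=2, length=2 (matching 'ec' starting at position 2)
LZ77 triple: (2, 2, 'c')


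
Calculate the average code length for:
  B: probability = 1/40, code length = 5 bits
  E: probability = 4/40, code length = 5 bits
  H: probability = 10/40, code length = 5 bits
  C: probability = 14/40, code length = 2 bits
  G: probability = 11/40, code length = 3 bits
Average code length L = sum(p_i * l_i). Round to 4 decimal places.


Weighted contributions p_i * l_i:
  B: (1/40) * 5 = 5/40
  E: (4/40) * 5 = 20/40
  H: (10/40) * 5 = 50/40
  C: (14/40) * 2 = 28/40
  G: (11/40) * 3 = 33/40
Sum = (5 + 20 + 50 + 28 + 33)/40 = 136/40

L = 136/40 = 3.4000 bits/symbol


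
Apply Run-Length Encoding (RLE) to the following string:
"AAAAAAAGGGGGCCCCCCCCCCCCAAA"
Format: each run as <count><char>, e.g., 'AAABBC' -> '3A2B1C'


Scanning runs left to right:
  i=0: run of 'A' x 7 -> '7A'
  i=7: run of 'G' x 5 -> '5G'
  i=12: run of 'C' x 12 -> '12C'
  i=24: run of 'A' x 3 -> '3A'

RLE = 7A5G12C3A


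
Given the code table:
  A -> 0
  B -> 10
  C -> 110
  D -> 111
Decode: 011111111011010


Decoding:
0 -> A
111 -> D
111 -> D
110 -> C
110 -> C
10 -> B


Result: ADDCCB


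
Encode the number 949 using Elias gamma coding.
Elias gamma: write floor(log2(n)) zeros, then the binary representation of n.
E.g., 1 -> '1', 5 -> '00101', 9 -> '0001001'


num_bits = floor(log2(949)) + 1 = 10
leading_zeros = num_bits - 1 = 9
binary(949) = 1110110101

Elias gamma(949) = '000000000' + '1110110101' = 0000000001110110101 (19 bits)


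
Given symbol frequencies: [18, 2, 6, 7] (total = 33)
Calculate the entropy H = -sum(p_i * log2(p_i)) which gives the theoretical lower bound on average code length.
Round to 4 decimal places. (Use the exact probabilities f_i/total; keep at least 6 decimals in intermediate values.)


Per-symbol terms -p_i * log2(p_i) with p_i = f_i/33:
  p = 18/33 = 0.545455: log2(p) = -0.874469, -p*log2(p) = 0.476983
  p = 2/33 = 0.060606: log2(p) = -4.044394, -p*log2(p) = 0.245115
  p = 6/33 = 0.181818: log2(p) = -2.459432, -p*log2(p) = 0.447169
  p = 7/33 = 0.212121: log2(p) = -2.237039, -p*log2(p) = 0.474523
H = 0.476983 + 0.245115 + 0.447169 + 0.474523 = 1.643790

H = 1.6438 bits/symbol


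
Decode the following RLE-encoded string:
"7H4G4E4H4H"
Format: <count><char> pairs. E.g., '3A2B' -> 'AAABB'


Expanding each <count><char> pair:
  7H -> 'HHHHHHH'
  4G -> 'GGGG'
  4E -> 'EEEE'
  4H -> 'HHHH'
  4H -> 'HHHH'

Decoded = HHHHHHHGGGGEEEEHHHHHHHH


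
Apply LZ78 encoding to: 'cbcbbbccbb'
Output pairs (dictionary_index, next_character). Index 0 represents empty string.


LZ78 encoding steps:
Dictionary: {0: ''}
Step 1: w='' (idx 0), next='c' -> output (0, 'c'), add 'c' as idx 1
Step 2: w='' (idx 0), next='b' -> output (0, 'b'), add 'b' as idx 2
Step 3: w='c' (idx 1), next='b' -> output (1, 'b'), add 'cb' as idx 3
Step 4: w='b' (idx 2), next='b' -> output (2, 'b'), add 'bb' as idx 4
Step 5: w='c' (idx 1), next='c' -> output (1, 'c'), add 'cc' as idx 5
Step 6: w='bb' (idx 4), end of input -> output (4, '')


Encoded: [(0, 'c'), (0, 'b'), (1, 'b'), (2, 'b'), (1, 'c'), (4, '')]


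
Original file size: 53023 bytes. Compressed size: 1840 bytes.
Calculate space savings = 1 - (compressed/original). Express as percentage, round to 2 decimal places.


ratio = compressed/original = 1840/53023 = 0.034702
savings = 1 - ratio = 1 - 0.034702 = 0.965298
as a percentage: 0.965298 * 100 = 96.53%

Space savings = 1 - 1840/53023 = 96.53%


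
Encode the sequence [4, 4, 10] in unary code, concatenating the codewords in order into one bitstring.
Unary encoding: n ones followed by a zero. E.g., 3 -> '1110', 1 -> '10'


Encode each number as n ones followed by a terminating 0:
  4 -> 11110 (5 bits)
  4 -> 11110 (5 bits)
  10 -> 11111111110 (11 bits)
Total length = 5 + 5 + 11 = 21 bits.

Unary([4, 4, 10]) = 111101111011111111110 (21 bits)
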